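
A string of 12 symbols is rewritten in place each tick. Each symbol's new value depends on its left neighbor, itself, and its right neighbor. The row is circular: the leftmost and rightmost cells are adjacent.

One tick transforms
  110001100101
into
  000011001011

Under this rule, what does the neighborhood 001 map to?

1

At position 4 the neighborhood is 001; the next row has 1 there.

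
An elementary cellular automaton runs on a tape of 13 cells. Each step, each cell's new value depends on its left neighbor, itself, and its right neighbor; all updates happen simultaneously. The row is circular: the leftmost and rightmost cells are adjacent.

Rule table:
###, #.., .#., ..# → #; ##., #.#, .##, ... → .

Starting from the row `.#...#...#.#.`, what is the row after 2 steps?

step 1: ###.###.##.##
step 2: ##...#......#

##...#......#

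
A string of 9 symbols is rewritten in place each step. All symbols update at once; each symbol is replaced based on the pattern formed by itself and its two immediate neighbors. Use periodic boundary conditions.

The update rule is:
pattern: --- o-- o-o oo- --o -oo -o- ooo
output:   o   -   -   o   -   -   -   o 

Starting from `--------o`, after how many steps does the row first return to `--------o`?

step 1: -oooooo--
step 2: --ooooo-o
step 3: ---oooo--
step 4: oo--ooo-o
step 5: oo---oo--
step 6: -o-o--o--
step 7: --------o

7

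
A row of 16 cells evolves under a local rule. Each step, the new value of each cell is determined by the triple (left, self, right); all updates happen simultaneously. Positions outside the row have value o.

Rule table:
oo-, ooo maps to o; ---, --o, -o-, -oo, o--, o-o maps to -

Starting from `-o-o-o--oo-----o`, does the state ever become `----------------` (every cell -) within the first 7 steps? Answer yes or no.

yes

step 1: ---------o------
step 2: ----------------
all cells are - at step 2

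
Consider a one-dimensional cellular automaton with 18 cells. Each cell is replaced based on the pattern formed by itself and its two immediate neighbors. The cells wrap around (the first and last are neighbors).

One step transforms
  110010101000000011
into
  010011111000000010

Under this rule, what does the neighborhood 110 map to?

At position 1 the neighborhood is 110; the next row has 1 there.

1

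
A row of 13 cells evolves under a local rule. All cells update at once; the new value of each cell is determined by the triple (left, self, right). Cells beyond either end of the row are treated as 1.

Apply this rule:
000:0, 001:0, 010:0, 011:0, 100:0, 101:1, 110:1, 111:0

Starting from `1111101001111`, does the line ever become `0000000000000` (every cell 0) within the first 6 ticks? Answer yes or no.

tick 1: 0000110000000
tick 2: 0000010000000
tick 3: 0000000000000
all cells are 0 at tick 3

yes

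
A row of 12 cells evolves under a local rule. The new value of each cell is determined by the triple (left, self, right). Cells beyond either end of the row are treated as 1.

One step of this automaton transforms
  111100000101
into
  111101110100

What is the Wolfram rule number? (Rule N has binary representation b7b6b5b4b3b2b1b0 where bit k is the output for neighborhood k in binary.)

197

position 0: 111 → 1  (bit 7 = 1)
position 3: 110 → 1  (bit 6 = 1)
position 10: 101 → 0  (bit 5 = 0)
position 4: 100 → 0  (bit 4 = 0)
position 11: 011 → 0  (bit 3 = 0)
position 9: 010 → 1  (bit 2 = 1)
position 8: 001 → 0  (bit 1 = 0)
position 5: 000 → 1  (bit 0 = 1)
bits b7..b0 = 11000101 = 197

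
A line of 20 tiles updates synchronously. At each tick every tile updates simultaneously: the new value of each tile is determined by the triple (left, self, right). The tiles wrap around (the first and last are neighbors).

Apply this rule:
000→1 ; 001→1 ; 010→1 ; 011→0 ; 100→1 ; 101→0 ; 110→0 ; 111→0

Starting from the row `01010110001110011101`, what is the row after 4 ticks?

11111110001110011111

tick 1: 01010001110001100001
tick 2: 01011110001110011111
tick 3: 01000001110001100000
tick 4: 11111110001110011111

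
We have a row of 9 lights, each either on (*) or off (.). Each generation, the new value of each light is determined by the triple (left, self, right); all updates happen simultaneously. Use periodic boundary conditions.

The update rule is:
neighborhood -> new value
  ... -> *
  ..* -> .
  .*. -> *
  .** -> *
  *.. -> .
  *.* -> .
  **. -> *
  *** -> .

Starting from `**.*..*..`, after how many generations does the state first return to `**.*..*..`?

1

**.*..*..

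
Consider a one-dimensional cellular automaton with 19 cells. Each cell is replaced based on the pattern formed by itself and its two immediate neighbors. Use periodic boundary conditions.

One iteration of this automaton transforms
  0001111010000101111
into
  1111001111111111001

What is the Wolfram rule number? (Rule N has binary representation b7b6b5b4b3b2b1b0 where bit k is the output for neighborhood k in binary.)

127

position 4: 111 → 0  (bit 7 = 0)
position 6: 110 → 1  (bit 6 = 1)
position 7: 101 → 1  (bit 5 = 1)
position 0: 100 → 1  (bit 4 = 1)
position 3: 011 → 1  (bit 3 = 1)
position 8: 010 → 1  (bit 2 = 1)
position 2: 001 → 1  (bit 1 = 1)
position 1: 000 → 1  (bit 0 = 1)
bits b7..b0 = 01111111 = 127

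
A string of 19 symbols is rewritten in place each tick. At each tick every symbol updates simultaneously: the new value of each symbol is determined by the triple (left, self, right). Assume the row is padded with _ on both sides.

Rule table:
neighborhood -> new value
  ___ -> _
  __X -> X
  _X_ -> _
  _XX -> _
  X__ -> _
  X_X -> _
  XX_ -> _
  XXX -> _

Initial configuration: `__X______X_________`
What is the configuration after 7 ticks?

_X______X__________
X______X___________
______X____________
_____X_____________
____X______________
___X_______________
__X________________

__X________________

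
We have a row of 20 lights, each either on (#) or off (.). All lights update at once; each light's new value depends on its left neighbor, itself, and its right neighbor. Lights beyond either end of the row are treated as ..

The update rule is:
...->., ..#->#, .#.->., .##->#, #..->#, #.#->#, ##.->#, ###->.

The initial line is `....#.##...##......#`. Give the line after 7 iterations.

#####.......########

...#.####.####....#.
..#.##..###..##..#.#
.#.######.#######.#.
#.##....###.....##.#
.####..##.##...####.
##..#########.##..##
#####.......########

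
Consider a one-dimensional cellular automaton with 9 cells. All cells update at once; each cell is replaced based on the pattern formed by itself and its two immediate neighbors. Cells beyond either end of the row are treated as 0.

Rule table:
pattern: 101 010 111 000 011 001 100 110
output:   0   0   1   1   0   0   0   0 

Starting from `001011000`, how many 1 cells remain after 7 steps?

100000011
001111000
100110011
000000000
111111111
011111110
001111100
count of 1: 5

5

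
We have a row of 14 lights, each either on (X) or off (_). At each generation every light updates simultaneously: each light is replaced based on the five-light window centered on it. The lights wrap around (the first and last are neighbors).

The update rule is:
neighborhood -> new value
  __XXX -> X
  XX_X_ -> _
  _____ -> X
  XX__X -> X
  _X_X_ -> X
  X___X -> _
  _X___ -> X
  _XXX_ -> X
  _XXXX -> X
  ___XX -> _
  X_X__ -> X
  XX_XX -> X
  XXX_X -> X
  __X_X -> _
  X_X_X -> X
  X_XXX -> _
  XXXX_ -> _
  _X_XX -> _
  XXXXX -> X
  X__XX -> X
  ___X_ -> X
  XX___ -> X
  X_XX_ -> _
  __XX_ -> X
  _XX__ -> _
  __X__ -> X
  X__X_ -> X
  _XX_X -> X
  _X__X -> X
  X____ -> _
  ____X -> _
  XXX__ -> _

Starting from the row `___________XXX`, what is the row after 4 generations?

X_XXXXXXX__XX_
X__XXXX__XXXX_
XXXXX__XXXX_X_
_XX__XXXX_X_X_

_XX__XXXX_X_X_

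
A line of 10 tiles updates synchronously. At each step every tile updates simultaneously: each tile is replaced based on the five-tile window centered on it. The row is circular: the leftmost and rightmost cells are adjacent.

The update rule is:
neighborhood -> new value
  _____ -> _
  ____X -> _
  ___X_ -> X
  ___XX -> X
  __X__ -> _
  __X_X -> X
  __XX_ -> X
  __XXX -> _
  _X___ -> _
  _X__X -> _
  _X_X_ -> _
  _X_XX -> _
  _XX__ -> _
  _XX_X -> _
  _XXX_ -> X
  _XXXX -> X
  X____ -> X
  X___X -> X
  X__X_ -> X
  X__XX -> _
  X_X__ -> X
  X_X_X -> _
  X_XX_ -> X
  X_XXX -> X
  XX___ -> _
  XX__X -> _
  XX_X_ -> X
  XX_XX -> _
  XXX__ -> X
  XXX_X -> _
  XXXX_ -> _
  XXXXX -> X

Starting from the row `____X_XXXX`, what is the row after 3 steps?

_X_XX_XX_X
___X__X_X_
X_X__XX_X_

X_X__XX_X_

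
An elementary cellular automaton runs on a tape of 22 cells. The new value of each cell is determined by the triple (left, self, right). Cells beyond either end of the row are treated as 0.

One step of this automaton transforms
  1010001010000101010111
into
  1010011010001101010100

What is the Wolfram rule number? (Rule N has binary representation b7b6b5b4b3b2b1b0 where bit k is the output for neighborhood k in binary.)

14

position 20: 111 → 0  (bit 7 = 0)
position 21: 110 → 0  (bit 6 = 0)
position 1: 101 → 0  (bit 5 = 0)
position 3: 100 → 0  (bit 4 = 0)
position 19: 011 → 1  (bit 3 = 1)
position 0: 010 → 1  (bit 2 = 1)
position 5: 001 → 1  (bit 1 = 1)
position 4: 000 → 0  (bit 0 = 0)
bits b7..b0 = 00001110 = 14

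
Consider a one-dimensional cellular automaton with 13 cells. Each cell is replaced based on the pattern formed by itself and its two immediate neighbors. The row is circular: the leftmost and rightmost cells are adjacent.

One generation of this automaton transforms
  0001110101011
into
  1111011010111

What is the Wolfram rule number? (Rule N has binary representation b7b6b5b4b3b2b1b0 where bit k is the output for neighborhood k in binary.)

position 4: 111 → 0  (bit 7 = 0)
position 5: 110 → 1  (bit 6 = 1)
position 6: 101 → 1  (bit 5 = 1)
position 0: 100 → 1  (bit 4 = 1)
position 3: 011 → 1  (bit 3 = 1)
position 7: 010 → 0  (bit 2 = 0)
position 2: 001 → 1  (bit 1 = 1)
position 1: 000 → 1  (bit 0 = 1)
bits b7..b0 = 01111011 = 123

123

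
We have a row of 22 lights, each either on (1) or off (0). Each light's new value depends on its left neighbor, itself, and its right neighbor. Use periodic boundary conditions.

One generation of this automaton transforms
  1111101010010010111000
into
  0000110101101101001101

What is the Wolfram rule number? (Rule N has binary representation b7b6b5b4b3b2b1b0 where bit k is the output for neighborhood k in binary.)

position 1: 111 → 0  (bit 7 = 0)
position 4: 110 → 1  (bit 6 = 1)
position 5: 101 → 1  (bit 5 = 1)
position 9: 100 → 1  (bit 4 = 1)
position 0: 011 → 0  (bit 3 = 0)
position 6: 010 → 0  (bit 2 = 0)
position 10: 001 → 1  (bit 1 = 1)
position 20: 000 → 0  (bit 0 = 0)
bits b7..b0 = 01110010 = 114

114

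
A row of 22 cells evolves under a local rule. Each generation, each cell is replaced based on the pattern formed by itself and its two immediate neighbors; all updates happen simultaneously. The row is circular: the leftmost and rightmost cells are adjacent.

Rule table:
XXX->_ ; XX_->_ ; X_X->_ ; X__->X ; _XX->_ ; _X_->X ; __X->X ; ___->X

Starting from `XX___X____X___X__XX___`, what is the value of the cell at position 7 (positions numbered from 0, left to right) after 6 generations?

__XXXXXXXXXXXXXXX__XXX
XX_______________XX___
__XXXXXXXXXXXXXXX__XXX  (repeats generation 1; period 2)
generation 6: XX_______________XX___
position 7 holds _

_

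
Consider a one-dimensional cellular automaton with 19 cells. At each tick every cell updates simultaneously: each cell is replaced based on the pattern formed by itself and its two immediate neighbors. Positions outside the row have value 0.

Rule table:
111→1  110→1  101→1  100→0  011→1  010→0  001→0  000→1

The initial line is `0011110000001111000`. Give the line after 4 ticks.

0111111111111111111

1011110111101111011
0111111111111111111
0111111111111111111  (fixed point — unchanged through tick 4)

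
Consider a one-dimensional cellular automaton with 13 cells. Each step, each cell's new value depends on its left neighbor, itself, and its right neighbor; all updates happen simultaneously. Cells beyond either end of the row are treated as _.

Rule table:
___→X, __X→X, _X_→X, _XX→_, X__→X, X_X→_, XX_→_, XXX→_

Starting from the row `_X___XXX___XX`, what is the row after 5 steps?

XXXXX___XXX__
_____XXX___XX
XXXXX___XXX__  (repeats step 1; period 2)
step 5: XXXXX___XXX__

XXXXX___XXX__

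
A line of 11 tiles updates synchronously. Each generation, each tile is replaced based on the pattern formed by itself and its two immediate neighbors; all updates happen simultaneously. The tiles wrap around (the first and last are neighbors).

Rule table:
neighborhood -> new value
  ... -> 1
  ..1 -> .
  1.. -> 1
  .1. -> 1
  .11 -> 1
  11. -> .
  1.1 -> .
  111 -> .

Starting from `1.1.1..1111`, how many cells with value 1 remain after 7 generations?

..1.11.1...
1.1.1..1111  (repeats generation 0; period 2)
generation 7: ..1.11.1...
count of 1: 4

4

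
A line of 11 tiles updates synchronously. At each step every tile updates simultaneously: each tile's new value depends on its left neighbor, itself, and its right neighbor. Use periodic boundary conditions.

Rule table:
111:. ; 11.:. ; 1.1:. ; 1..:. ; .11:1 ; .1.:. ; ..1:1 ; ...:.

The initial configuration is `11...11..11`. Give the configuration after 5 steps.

11..11.....

step 1: ....11..11.
step 2: ...11..11..
step 3: ..11..11...
step 4: .11..11....
step 5: 11..11.....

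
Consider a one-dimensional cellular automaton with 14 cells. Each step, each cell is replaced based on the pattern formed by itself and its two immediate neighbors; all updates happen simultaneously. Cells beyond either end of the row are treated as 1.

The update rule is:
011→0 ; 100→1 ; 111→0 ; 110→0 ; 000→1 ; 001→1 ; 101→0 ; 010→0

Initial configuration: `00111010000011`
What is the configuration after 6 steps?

00111110000011

11000001111100
00111110000011
11000001111100  (repeats step 1; period 2)
step 6: 00111110000011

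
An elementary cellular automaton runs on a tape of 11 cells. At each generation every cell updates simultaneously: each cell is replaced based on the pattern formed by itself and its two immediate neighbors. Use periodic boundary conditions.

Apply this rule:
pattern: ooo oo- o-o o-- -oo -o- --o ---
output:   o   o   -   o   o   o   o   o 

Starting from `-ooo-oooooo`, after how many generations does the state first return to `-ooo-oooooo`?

-ooo-oooooo

1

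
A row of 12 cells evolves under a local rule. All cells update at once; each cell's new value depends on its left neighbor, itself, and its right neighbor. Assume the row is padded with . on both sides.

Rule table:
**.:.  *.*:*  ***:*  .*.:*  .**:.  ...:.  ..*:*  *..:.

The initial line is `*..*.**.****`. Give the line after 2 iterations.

**.*..***...

*.***..*.**.
**.*..***...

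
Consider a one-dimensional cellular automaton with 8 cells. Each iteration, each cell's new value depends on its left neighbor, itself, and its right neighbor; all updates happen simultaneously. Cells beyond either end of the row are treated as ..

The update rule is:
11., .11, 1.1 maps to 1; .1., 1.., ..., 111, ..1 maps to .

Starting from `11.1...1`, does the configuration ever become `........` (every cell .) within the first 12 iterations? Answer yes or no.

yes

111.....
1.1.....
.1......
........
all cells are . at iteration 4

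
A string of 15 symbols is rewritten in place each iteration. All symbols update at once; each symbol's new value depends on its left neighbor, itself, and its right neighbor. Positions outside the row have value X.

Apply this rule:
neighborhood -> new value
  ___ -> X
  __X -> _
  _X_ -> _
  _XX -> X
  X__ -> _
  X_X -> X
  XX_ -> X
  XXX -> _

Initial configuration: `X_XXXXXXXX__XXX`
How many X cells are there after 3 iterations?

XXX______X__X__
__X_XXXX_______
___XX__X_XXXXX_
count of X: 8

8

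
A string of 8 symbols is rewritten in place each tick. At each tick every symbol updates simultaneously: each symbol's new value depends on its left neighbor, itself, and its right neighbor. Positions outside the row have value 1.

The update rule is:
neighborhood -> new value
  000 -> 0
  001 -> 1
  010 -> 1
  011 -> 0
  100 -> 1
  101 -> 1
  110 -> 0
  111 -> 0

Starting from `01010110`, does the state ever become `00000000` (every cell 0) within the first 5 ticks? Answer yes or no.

no

tick 1: 11111001
tick 2: 00000110
tick 3: 10001001
tick 4: 01011110
tick 5: 11100001
tick 5 is 11100001, still not uniform 0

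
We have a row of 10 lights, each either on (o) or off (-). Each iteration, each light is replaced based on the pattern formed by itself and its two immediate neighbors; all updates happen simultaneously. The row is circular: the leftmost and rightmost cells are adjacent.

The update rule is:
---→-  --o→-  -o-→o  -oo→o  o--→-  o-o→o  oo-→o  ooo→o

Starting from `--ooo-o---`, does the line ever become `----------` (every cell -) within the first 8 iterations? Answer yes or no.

no

--ooooo---
--ooooo---  (fixed point — unchanged through iteration 8)
iteration 8 is --ooooo---, still not uniform -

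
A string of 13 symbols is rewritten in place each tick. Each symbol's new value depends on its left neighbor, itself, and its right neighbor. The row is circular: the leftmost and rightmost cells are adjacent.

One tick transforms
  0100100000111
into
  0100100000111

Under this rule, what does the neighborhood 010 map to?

At position 1 the neighborhood is 010; the next row has 1 there.

1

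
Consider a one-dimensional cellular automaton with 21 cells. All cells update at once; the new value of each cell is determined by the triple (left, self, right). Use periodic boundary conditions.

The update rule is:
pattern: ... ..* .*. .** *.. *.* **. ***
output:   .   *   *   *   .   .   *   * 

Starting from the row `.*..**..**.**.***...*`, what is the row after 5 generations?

.*.***.***.**.***..**
.*.***.***.**.***.***
.*.***.***.**.***.***  (fixed point — unchanged through generation 5)

.*.***.***.**.***.***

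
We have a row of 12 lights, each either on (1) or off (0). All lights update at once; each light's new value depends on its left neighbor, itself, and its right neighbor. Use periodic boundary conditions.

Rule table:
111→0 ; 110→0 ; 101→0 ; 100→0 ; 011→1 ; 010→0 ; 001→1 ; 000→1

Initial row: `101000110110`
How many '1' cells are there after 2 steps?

7

000011100100
111110001001
count of 1: 7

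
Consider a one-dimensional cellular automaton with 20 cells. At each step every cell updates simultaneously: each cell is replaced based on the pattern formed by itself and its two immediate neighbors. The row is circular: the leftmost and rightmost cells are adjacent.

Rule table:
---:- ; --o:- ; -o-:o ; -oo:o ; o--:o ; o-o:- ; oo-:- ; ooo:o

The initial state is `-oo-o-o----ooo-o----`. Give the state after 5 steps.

-o--o-oo---oo--oo---
-oo-o-o-o--o-o-o-o--
-o--o-o-oo-o-o-o-oo-
-oo-o-o-o--o-o-o-o-o
-o--o-o-oo-o-o-o-o-o

-o--o-o-oo-o-o-o-o-o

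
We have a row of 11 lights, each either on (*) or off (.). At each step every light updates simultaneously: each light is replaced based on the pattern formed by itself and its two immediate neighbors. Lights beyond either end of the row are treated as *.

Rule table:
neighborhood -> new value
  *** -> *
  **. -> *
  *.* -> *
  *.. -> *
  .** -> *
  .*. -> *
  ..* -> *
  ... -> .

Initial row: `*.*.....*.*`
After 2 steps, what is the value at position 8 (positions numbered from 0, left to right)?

*

****...****
*****.*****
position 8 holds *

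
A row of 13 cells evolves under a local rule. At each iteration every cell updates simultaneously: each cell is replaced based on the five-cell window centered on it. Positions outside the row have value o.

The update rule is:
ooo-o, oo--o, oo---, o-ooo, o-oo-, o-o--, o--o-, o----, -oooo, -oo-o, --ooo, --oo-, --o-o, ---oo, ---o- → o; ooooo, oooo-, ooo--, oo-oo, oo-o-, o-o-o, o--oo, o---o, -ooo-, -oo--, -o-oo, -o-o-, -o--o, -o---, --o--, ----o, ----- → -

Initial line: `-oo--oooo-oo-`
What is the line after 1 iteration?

-o-o-oo-o-oo-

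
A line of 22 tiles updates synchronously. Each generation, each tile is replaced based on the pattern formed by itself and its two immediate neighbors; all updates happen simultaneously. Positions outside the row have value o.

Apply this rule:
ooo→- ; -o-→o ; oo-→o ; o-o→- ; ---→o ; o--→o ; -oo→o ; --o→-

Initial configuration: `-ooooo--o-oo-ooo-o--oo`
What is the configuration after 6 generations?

-o---oo-o-oo-o-o-oo-o-
-ooo-oo-o-oo-o-o-oo-o-
-o-o-oo-o-oo-o-o-oo-o-
-o-o-oo-o-oo-o-o-oo-o-  (fixed point — unchanged through generation 6)

-o-o-oo-o-oo-o-o-oo-o-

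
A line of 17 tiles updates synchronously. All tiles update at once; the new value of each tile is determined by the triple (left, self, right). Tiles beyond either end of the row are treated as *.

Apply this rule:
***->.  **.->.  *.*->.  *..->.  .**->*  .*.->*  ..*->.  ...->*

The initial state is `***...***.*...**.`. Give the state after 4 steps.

....*.*...*.*.*..
.**.*.*.*.*.*.*..
.*..*.*.*.*.*.*..
.*..*.*.*.*.*.*..

.*..*.*.*.*.*.*..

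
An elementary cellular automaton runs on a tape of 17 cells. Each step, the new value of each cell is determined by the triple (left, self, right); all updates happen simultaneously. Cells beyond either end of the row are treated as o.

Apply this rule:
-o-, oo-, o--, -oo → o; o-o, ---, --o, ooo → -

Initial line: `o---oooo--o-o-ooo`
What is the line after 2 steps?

-oo-oo-oo-o-o-oo-

oo--o--oo-o-o-o--
-oo-oo-oo-o-o-oo-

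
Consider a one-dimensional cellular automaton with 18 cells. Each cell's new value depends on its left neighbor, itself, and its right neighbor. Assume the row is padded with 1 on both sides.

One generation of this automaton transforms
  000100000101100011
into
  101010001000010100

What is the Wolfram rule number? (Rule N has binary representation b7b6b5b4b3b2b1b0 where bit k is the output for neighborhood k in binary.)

18

position 17: 111 → 0  (bit 7 = 0)
position 12: 110 → 0  (bit 6 = 0)
position 10: 101 → 0  (bit 5 = 0)
position 0: 100 → 1  (bit 4 = 1)
position 11: 011 → 0  (bit 3 = 0)
position 3: 010 → 0  (bit 2 = 0)
position 2: 001 → 1  (bit 1 = 1)
position 1: 000 → 0  (bit 0 = 0)
bits b7..b0 = 00010010 = 18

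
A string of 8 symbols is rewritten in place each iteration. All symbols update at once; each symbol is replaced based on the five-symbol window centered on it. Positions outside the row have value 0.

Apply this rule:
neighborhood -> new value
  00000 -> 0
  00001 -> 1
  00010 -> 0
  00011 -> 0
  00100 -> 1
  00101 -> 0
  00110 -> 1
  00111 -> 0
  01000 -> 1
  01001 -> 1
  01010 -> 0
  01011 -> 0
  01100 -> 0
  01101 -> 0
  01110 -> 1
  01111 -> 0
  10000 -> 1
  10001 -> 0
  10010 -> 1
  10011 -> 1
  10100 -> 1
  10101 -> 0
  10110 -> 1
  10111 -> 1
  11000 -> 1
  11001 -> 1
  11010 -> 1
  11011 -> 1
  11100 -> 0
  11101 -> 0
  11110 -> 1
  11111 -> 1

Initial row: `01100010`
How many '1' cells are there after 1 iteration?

4

01010011
count of 1: 4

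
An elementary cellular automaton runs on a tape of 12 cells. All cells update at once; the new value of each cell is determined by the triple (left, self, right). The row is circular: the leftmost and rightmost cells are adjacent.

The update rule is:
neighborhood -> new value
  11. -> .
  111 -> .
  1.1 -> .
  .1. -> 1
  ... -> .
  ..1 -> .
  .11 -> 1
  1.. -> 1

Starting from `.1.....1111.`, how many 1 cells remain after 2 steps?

5

.11....1...1
.1.1...11..1
count of 1: 5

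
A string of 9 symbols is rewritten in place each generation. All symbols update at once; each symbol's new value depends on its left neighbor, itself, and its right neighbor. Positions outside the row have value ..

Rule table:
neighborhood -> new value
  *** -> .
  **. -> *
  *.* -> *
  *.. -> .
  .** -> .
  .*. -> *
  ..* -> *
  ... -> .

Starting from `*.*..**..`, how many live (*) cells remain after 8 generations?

***.*.*..
..*****..
.*....*..
**...**..
.*..*.*..
**.****..
.**...*..
*.*..**..
count of *: 4

4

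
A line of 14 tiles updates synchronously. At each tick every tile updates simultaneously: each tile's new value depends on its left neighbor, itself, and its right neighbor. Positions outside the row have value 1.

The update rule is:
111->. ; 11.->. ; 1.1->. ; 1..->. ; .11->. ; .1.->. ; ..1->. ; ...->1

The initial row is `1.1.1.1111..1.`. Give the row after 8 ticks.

..............
.111111111111.
..............  (repeats tick 1; period 2)
tick 8: .111111111111.

.111111111111.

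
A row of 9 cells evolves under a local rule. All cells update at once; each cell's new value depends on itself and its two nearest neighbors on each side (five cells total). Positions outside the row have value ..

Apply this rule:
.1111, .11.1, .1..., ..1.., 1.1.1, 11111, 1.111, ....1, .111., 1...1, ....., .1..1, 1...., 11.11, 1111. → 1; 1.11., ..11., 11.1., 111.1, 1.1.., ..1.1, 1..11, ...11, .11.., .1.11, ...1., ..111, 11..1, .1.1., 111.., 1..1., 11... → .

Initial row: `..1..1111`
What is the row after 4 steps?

.1111111.

step 1: 1.11..11.
step 2: .........
step 3: 111111111
step 4: .1111111.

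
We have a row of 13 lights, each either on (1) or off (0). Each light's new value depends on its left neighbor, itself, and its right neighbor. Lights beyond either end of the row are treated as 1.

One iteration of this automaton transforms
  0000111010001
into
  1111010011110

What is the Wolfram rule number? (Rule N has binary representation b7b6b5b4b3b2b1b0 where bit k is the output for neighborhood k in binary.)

position 5: 111 → 1  (bit 7 = 1)
position 6: 110 → 0  (bit 6 = 0)
position 7: 101 → 0  (bit 5 = 0)
position 0: 100 → 1  (bit 4 = 1)
position 4: 011 → 0  (bit 3 = 0)
position 8: 010 → 1  (bit 2 = 1)
position 3: 001 → 1  (bit 1 = 1)
position 1: 000 → 1  (bit 0 = 1)
bits b7..b0 = 10010111 = 151

151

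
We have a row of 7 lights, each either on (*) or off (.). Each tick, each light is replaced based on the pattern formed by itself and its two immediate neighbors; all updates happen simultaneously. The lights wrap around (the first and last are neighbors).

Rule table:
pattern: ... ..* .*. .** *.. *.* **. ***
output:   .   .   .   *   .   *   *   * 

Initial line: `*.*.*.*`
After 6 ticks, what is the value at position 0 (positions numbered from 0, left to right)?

*

**.*.**
***.***
*******
*******  (fixed point — unchanged through tick 6)
position 0 holds *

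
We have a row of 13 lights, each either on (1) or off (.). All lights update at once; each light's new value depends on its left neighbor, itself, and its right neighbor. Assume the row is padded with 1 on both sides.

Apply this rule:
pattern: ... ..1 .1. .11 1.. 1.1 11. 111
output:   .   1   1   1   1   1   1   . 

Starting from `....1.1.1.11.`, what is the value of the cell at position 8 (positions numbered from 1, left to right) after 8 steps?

step 1: 1..1111111111
step 2: 1111.........
step 3: ...11.......1
step 4: 1.1111.....11
step 5: 111..11...11.
step 6: ..111111.1111
step 7: 111....111...
step 8: ..11..11.11.1
position 8 holds 1

1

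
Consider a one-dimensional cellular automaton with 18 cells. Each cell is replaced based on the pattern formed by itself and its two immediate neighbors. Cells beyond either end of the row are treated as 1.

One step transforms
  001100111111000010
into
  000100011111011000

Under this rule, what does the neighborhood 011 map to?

0

At position 2 the neighborhood is 011; the next row has 0 there.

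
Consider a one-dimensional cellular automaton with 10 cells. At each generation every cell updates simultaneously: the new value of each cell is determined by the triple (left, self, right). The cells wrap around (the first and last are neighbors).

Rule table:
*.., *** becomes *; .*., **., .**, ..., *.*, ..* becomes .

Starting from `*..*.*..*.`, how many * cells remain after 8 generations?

generation 1: .*....*...
generation 2: ..*....*..
generation 3: ...*....*.
generation 4: ....*....*
generation 5: *....*....
generation 6: .*....*...  (repeats generation 1; period 5)
generation 8: ...*....*.
count of *: 2

2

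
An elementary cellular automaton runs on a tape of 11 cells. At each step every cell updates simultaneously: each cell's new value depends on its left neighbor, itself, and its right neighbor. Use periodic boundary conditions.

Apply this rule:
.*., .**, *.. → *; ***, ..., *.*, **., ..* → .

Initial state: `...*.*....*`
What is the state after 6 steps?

.*.*.*.*..*

step 1: *..*.**...*
step 2: .*.*.*.*..*
step 3: .*.*.*.**.*
step 4: .*.*.*.*..*  (repeats step 2; period 2)
step 6: .*.*.*.*..*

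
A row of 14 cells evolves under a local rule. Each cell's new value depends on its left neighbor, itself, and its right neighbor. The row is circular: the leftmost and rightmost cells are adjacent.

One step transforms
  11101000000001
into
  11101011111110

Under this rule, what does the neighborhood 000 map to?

At position 6 the neighborhood is 000; the next row has 1 there.

1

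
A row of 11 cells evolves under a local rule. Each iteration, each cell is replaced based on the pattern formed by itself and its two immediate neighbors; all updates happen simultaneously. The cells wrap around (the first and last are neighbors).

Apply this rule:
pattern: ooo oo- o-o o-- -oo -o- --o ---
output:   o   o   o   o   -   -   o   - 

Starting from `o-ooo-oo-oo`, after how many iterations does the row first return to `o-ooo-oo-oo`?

11

iteration 1: oo-ooo-oo-o
iteration 2: ooo-ooo-oo-
iteration 3: -ooo-ooo-oo
iteration 4: o-ooo-ooo-o
iteration 5: oo-ooo-ooo-
iteration 6: -oo-ooo-ooo
iteration 7: o-oo-ooo-oo
iteration 8: oo-oo-ooo-o
iteration 9: ooo-oo-ooo-
iteration 10: -ooo-oo-ooo
iteration 11: o-ooo-oo-oo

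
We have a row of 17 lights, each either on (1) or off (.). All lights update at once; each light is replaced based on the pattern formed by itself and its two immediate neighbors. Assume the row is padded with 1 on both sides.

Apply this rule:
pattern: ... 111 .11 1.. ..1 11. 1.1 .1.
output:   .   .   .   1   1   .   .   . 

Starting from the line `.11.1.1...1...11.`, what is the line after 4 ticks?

.......1.1.1.1...
1.....1.......1.1
.1...1.1.....1...
..1.1...1...1.1.1

..1.1...1...1.1.1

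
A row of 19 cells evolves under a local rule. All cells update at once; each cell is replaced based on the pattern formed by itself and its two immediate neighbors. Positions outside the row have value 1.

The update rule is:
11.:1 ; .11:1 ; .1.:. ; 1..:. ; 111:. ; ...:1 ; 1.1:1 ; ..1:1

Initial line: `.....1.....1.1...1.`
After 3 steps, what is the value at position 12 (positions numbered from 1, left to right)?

.1111..1111.1..11.1
11..1.11..11..11111
.1.1.111.111.11....
position 12 holds 1

1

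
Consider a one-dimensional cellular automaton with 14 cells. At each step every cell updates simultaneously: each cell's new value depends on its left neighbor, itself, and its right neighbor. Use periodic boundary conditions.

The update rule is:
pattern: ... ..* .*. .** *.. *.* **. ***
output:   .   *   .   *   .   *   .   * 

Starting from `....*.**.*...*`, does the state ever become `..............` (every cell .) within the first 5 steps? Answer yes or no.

no

...*.**.*...*.
..*.**.*...*..
.*.**.*...*...
*.**.*...*....
.**.*...*....*
step 5 is .**.*...*....*, still not uniform .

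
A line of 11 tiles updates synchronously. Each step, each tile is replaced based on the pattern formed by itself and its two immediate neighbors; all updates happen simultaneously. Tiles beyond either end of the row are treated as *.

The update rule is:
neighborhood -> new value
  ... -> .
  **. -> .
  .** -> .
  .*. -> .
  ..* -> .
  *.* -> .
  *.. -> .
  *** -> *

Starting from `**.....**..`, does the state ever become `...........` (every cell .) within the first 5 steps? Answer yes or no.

yes

step 1: *..........
step 2: ...........
all cells are . at step 2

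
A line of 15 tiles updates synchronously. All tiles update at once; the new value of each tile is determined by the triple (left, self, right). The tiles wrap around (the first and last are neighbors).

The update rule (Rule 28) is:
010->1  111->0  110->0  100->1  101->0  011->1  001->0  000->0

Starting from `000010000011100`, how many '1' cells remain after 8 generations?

generation 1: 000011000010010
generation 2: 000010100011011
generation 3: 100010110010010
generation 4: 110010101011010
generation 5: 101010101010010
generation 6: 101010101011010
generation 7: 101010101010010  (repeats generation 5; period 2)
generation 8: 101010101011010
count of 1: 8

8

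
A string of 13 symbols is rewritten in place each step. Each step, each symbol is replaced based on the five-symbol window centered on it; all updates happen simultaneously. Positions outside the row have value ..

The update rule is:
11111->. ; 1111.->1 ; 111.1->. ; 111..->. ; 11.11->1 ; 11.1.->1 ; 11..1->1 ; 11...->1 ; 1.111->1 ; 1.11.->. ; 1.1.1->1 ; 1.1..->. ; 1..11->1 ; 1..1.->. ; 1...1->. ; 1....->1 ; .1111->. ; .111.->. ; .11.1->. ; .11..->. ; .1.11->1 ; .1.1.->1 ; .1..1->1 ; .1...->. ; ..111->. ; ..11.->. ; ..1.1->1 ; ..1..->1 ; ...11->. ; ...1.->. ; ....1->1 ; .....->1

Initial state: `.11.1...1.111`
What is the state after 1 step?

...1....111..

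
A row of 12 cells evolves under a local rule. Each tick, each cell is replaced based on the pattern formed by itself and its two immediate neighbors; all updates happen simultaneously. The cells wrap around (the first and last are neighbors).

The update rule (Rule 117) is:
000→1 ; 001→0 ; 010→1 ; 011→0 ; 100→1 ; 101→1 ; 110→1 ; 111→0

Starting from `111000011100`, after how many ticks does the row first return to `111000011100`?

001111000110
100001110011
111100011000
000111001110
110001100011
011100111000
000110001111
110011100001
011000111100
001110000111
100011110001
111000011100

12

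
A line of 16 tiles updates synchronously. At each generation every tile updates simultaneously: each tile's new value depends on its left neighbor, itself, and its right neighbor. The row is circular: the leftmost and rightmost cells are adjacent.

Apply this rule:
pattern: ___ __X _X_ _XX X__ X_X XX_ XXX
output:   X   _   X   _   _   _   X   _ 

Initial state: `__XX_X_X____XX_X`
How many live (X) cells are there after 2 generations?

7

___X_X_X_XX__X_X
_X_X_X_X__X__X_X
count of X: 7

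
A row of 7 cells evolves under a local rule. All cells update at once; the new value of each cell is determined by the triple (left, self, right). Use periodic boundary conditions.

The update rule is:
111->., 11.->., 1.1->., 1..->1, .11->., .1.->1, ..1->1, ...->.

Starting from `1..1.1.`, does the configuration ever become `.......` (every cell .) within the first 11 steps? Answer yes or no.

yes

step 1: 1111.1.
step 2: .....1.
step 3: ....111
step 4: 1..1...
step 5: 11111.1
step 6: .......
all cells are . at step 6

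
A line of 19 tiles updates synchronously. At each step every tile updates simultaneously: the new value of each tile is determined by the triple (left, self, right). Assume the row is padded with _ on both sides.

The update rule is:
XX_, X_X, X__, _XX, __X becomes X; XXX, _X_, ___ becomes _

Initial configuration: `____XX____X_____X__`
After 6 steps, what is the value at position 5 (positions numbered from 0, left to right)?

___XXXX__X_X___X_X_
__XX__XXX_X_X_X_X_X
_XXXXXX_XX_X_X_X_X_
XX____XXXXX_X_X_X_X
XXX__XX___XX_X_X_X_
X_XXXXXX_XXXX_X_X_X
position 5 holds X

X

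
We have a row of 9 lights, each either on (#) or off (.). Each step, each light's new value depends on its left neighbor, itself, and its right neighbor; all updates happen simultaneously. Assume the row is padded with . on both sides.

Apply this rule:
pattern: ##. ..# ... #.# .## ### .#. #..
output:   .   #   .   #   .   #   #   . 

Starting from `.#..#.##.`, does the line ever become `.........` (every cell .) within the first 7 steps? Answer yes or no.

yes

##.###...
..#.#....
.####....
#.##.....
##.......
.........
all cells are . at step 6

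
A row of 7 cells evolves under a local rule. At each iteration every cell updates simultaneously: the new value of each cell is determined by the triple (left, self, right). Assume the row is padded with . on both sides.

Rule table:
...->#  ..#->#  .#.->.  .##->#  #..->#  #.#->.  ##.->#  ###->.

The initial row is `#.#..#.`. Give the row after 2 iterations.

...##.#
#####..

#####..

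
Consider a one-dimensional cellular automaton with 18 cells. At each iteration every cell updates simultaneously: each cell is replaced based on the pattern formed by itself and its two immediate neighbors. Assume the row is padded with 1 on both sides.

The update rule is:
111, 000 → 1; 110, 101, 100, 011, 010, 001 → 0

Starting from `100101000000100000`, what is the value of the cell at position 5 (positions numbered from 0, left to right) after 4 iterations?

iteration 1: 000000011110001110
iteration 2: 011111001100100100
iteration 3: 001110000000000000
iteration 4: 000100111111111110
position 5 holds 0

0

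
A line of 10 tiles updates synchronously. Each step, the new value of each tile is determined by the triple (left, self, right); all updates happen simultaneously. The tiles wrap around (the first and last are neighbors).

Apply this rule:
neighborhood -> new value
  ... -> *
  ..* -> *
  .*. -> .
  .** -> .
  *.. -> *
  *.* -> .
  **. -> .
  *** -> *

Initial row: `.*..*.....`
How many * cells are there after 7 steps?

step 1: *.**.*****
step 2: ......****
step 3: ******.**.
step 4: .****.....
step 5: *.**.*****  (repeats step 1; period 4)
step 7: ******.**.
count of *: 8

8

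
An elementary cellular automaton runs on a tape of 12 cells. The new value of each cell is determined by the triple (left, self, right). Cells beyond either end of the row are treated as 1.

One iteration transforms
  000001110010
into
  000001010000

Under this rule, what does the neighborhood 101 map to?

At position 11 the neighborhood is 101; the next row has 0 there.

0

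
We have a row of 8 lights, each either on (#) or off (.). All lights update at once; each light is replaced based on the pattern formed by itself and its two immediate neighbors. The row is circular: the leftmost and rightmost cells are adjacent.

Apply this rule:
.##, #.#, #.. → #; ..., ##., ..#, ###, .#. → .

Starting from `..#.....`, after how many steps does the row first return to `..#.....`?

8

...#....
....#...
.....#..
......#.
.......#
#.......
.#......
..#.....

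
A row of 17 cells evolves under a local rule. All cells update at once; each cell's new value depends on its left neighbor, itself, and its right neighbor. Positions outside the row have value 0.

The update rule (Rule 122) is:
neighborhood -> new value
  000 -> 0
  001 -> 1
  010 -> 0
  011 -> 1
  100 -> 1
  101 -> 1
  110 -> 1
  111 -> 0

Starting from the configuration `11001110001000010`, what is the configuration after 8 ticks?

tick 1: 11111011010100101
tick 2: 10001111101011010
tick 3: 01011000110111101
tick 4: 10111101111100110
tick 5: 01100111000111111
tick 6: 11111101101100001
tick 7: 10000111111110010
tick 8: 01001100000011101

01001100000011101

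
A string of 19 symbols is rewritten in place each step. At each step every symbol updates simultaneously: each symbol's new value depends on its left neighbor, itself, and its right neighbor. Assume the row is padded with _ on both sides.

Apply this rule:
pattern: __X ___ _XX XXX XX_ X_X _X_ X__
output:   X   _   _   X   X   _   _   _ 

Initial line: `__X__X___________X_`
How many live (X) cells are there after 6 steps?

1

_X__X___________X__
X__X___________X___
__X___________X____
_X___________X_____
X___________X______
___________X_______
count of X: 1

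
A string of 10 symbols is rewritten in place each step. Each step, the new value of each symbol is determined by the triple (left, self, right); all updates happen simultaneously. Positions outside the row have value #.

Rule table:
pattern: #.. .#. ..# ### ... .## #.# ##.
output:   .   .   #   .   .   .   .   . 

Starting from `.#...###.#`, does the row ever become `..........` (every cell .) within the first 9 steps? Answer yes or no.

....#.....
...#.....#
..#.....#.
.#.....#..
......#..#
.....#..#.
....#..#..
...#..#..#
..#..#..#.
step 9 is ..#..#..#., still not uniform .

no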